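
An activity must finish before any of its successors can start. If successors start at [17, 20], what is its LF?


LF = min of all successor start times
Successors start at: [17, 20]
LF = min(17, 20)
= 17


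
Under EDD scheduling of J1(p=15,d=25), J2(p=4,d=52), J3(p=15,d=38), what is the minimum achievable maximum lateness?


EDD order: J1 → J3 → J2
Completion and lateness:
  J1: C=15, d=25, L=15-25=-10
  J3: C=30, d=38, L=30-38=-8
  J2: C=34, d=52, L=34-52=-18
Lmax = max(-10, -8, -18)
= -8


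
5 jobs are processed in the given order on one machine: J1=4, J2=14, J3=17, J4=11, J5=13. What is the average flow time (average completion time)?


Completion times:
  J1: completes at 4
  J2: completes at 18
  J3: completes at 35
  J4: completes at 46
  J5: completes at 59
Sum = 162
Average = 162/5
= 32.40


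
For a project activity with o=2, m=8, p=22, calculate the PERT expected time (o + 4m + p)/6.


te = (o + 4m + p) / 6
= (2 + 4×8 + 22) / 6
= (2 + 32 + 22) / 6
= 56 / 6
= 9.33


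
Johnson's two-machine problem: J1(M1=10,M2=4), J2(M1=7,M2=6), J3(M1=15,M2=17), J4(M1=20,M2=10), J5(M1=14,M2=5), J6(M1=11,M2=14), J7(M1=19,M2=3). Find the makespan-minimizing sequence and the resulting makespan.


Johnson's rule:
Group 1 (M1≤M2, sort by M1): ['J6', 'J3']
Group 2 (M1>M2, sort desc M2): ['J4', 'J2', 'J5', 'J1', 'J7']
Sequence: J6 → J3 → J4 → J2 → J5 → J1 → J7
Makespan calculation:
  J6: M1 done=11, M2 done=25
  J3: M1 done=26, M2 done=43
  J4: M1 done=46, M2 done=56
  J2: M1 done=53, M2 done=62
  J5: M1 done=67, M2 done=72
  J1: M1 done=77, M2 done=81
  J7: M1 done=96, M2 done=99
= Sequence: J6 → J3 → J4 → J2 → J5 → J1 → J7, Makespan: 99


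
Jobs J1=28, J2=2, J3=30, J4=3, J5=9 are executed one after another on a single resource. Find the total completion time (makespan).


Sequential makespan: sum all processing times
= 28 + 2 + 30 + 3 + 9
= 72 time units


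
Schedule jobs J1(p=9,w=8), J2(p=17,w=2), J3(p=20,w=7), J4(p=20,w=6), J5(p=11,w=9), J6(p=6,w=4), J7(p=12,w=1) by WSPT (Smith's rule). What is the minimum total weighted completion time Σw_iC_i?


WSPT order (by p/w): J1 → J5 → J6 → J3 → J4 → J2 → J7
  J1: C=9, w·C=8×9=72
  J5: C=20, w·C=9×20=180
  J6: C=26, w·C=4×26=104
  J3: C=46, w·C=7×46=322
  J4: C=66, w·C=6×66=396
  J2: C=83, w·C=2×83=166
  J7: C=95, w·C=1×95=95
Σ w·C = 1335
= 1335


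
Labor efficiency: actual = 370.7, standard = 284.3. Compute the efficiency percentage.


Efficiency = (actual / standard) × 100
= (370.7 / 284.3) × 100
= 130.4%


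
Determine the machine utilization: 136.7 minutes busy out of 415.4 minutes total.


Utilization = busy / total × 100
= 136.7 / 415.4 × 100
= 32.9%


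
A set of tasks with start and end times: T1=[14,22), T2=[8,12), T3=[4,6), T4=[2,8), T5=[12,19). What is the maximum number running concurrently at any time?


Check each time point for overlaps:
  t=4: 2 tasks active (T3, T4)
Max concurrent = 2


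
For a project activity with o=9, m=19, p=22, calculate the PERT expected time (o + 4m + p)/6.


te = (o + 4m + p) / 6
= (9 + 4×19 + 22) / 6
= (9 + 76 + 22) / 6
= 107 / 6
= 17.83


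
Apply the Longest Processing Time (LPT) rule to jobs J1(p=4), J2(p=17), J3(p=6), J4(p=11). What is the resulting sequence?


LPT: sort by longest processing time first
  J2: p=17
  J4: p=11
  J3: p=6
  J1: p=4
Order: J2 → J4 → J3 → J1


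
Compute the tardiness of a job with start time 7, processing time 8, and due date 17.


Completion = start + processing = 7 + 8 = 15
Tardiness = max(0, C - d) = max(0, 15 - 17)
= max(0, -2)
= 0


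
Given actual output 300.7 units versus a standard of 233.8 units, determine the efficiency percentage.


Efficiency = (actual / standard) × 100
= (300.7 / 233.8) × 100
= 128.6%


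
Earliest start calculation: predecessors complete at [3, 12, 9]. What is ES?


ES = max of all predecessor completion times
Predecessors: [3, 12, 9]
ES = max(3, 12, 9)
= 12


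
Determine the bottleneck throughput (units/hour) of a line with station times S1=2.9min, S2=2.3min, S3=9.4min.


Bottleneck = longest station time
Station times: [2.9, 2.3, 9.4]
Max = 9.4 min
Rate = 60 / 9.4
= 6.38 units/hour (bottleneck: 9.4min)


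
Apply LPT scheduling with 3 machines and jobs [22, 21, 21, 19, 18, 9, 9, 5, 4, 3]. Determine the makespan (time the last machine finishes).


Jobs (LPT sorted): [22, 21, 21, 19, 18, 9, 9, 5, 4, 3]
Machines: 3
  J=22 → Machine 1 (load: 0+22=22)
  J=21 → Machine 2 (load: 0+21=21)
  J=21 → Machine 3 (load: 0+21=21)
  J=19 → Machine 2 (load: 21+19=40)
  J=18 → Machine 3 (load: 21+18=39)
  J=9 → Machine 1 (load: 22+9=31)
  J=9 → Machine 1 (load: 31+9=40)
  J=5 → Machine 3 (load: 39+5=44)
  J=4 → Machine 1 (load: 40+4=44)
  J=3 → Machine 2 (load: 40+3=43)
Machine loads: [44, 43, 44]
Makespan = max = 44 time units


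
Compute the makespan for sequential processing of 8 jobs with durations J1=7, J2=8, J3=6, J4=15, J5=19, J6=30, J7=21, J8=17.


Sequential makespan: sum all processing times
= 7 + 8 + 6 + 15 + 19 + 30 + 21 + 17
= 123 time units


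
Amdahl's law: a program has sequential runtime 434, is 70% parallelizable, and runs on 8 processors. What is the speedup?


Amdahl's law: T_p = T × ((1-p) + p/N)
= 434 × ((1-0.7) + 0.7/8)
= 434 × (0.30 + 0.0875)
= 434 × 0.3875
= 168.18
Speedup = 434/168.18
= 2.58×


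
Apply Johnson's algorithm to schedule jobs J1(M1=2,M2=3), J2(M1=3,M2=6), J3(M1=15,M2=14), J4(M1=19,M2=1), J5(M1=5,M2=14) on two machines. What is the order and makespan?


Johnson's rule:
Group 1 (M1≤M2, sort by M1): ['J1', 'J2', 'J5']
Group 2 (M1>M2, sort desc M2): ['J3', 'J4']
Sequence: J1 → J2 → J5 → J3 → J4
Makespan calculation:
  J1: M1 done=2, M2 done=5
  J2: M1 done=5, M2 done=11
  J5: M1 done=10, M2 done=25
  J3: M1 done=25, M2 done=39
  J4: M1 done=44, M2 done=45
= Sequence: J1 → J2 → J5 → J3 → J4, Makespan: 45


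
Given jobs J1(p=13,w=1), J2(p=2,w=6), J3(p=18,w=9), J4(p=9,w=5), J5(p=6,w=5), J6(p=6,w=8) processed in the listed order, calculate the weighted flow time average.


Completion times:
  J1: C=13, w×C=1×13=13
  J2: C=15, w×C=6×15=90
  J3: C=33, w×C=9×33=297
  J4: C=42, w×C=5×42=210
  J5: C=48, w×C=5×48=240
  J6: C=54, w×C=8×54=432
Sum w×C = 1282
Sum w = 34
Weighted avg = 1282/34
= 37.71


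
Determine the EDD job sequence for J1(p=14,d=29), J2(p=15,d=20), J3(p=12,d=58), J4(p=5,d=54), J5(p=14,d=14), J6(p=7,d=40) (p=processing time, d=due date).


EDD: sort by earliest due date
  J5: d=14, p=14
  J2: d=20, p=15
  J1: d=29, p=14
  J6: d=40, p=7
  J4: d=54, p=5
  J3: d=58, p=12
Order: J5 → J2 → J1 → J6 → J4 → J3


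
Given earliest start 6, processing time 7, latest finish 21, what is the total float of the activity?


EF = ES + duration = 6 + 7 = 13
LS = LF - duration = 21 - 7 = 14
Total Float = LF - EF = 21 - 13
(or LS - ES = 14 - 6)
= 8


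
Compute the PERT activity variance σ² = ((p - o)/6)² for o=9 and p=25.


σ² = ((p - o) / 6)² = (p - o)² / 36
= (25 - 9)² / 36
= 16² / 36
= 256 / 36
= 7.1111


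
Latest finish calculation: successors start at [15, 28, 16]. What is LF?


LF = min of all successor start times
Successors start at: [15, 28, 16]
LF = min(15, 28, 16)
= 15


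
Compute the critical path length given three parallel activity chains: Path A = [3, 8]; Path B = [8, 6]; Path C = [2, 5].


Path A: 3 + 8 = 11
Path B: 8 + 6 = 14
Path C: 2 + 5 = 7
Critical path = longest = max(11, 14, 7)
= 14 (Path B)


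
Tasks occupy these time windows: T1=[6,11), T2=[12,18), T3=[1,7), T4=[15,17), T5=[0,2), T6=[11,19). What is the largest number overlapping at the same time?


Check each time point for overlaps:
  t=15: 3 tasks active (T2, T4, T6)
Max concurrent = 3


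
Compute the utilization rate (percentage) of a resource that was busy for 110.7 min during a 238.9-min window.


Utilization = busy / total × 100
= 110.7 / 238.9 × 100
= 46.3%


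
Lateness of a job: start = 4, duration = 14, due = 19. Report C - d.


Completion = 4 + 14 = 18
Lateness = C - d = 18 - 19
= -1


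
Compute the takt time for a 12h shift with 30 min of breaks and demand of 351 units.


Available = 12×60 - 30 = 690 min
Takt time = 690 / 351
= 1.97 min/unit


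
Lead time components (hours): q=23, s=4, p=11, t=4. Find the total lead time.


Lead time = queue + setup + processing + transit
= 23 + 4 + 11 + 4
= 42 hours


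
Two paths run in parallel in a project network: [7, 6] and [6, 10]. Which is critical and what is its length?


Path A: 7 + 6 = 13
Path B: 6 + 10 = 16
Critical path = longest = max(13, 16)
= 16 (Path B)


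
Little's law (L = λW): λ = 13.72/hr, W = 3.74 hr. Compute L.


Little's law: L = λ × W
= 13.72 × 3.74
= 51.31


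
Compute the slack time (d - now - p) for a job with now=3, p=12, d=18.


Slack = due - current_time - processing
= 18 - 3 - 12
= 3


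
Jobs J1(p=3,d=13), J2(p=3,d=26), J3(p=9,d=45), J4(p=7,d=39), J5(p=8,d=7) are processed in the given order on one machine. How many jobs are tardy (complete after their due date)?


Completion vs due date:
  J1: C=3, d=13 → on time
  J2: C=6, d=26 → on time
  J3: C=15, d=45 → on time
  J4: C=22, d=39 → on time
  J5: C=30, d=7 → TARDY
Tardy jobs: J5
Count = 1


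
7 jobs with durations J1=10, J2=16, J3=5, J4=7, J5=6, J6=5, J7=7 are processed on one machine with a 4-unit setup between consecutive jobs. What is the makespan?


Makespan = Σ processing + (n-1) × setup
= (10 + 16 + 5 + 7 + 6 + 5 + 7) + (7-1)×4
= 56 + 24
= 80 time units


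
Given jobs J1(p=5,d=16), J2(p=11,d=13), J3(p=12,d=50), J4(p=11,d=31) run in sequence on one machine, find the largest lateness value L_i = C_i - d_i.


Lateness per job (L = C - d):
  J1: C=5, d=16, L=-11
  J2: C=16, d=13, L=3
  J3: C=28, d=50, L=-22
  J4: C=39, d=31, L=8
Lmax = max(-11, 3, -22, 8)
= 8


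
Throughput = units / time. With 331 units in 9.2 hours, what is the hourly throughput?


Throughput = units / time
= 331 / 9.2
= 36.0 units/hour


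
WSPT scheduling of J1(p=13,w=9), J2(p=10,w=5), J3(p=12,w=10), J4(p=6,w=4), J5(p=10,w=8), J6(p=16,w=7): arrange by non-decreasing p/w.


WSPT (Smith's rule): sort by p/w ascending
  J3: p/w = 12/10 = 1.200
  J5: p/w = 10/8 = 1.250
  J1: p/w = 13/9 = 1.444
  J4: p/w = 6/4 = 1.500
  J2: p/w = 10/5 = 2.000
  J6: p/w = 16/7 = 2.286
Order: J3 → J5 → J1 → J4 → J2 → J6


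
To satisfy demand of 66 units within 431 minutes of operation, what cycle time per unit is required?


Cycle time = available time / demand
= 431 / 66
= 6.53 min/unit


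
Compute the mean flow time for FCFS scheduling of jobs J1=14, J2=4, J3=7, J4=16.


Completion times:
  J1: completes at 14
  J2: completes at 18
  J3: completes at 25
  J4: completes at 41
Sum = 98
Average = 98/4
= 24.50


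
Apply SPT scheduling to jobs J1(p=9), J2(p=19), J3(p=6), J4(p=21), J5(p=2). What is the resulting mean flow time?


SPT order: J5 → J3 → J1 → J2 → J4
Completion times:
  J5: C=2
  J3: C=8
  J1: C=17
  J2: C=36
  J4: C=57
Sum = 120, n = 5
Mean flow = 120/5
= 24.00


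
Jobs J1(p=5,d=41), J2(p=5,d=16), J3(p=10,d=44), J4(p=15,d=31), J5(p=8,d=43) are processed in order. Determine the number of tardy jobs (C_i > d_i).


Completion vs due date:
  J1: C=5, d=41 → on time
  J2: C=10, d=16 → on time
  J3: C=20, d=44 → on time
  J4: C=35, d=31 → TARDY
  J5: C=43, d=43 → on time
Tardy jobs: J4
Count = 1


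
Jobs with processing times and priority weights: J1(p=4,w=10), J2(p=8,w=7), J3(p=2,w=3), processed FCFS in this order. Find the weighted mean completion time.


Completion times:
  J1: C=4, w×C=10×4=40
  J2: C=12, w×C=7×12=84
  J3: C=14, w×C=3×14=42
Sum w×C = 166
Sum w = 20
Weighted avg = 166/20
= 8.30


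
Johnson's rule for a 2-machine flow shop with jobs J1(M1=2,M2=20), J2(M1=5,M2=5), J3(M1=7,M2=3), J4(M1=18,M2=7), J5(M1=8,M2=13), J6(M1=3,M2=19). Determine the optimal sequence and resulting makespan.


Johnson's rule:
Group 1 (M1≤M2, sort by M1): ['J1', 'J6', 'J2', 'J5']
Group 2 (M1>M2, sort desc M2): ['J4', 'J3']
Sequence: J1 → J6 → J2 → J5 → J4 → J3
Makespan calculation:
  J1: M1 done=2, M2 done=22
  J6: M1 done=5, M2 done=41
  J2: M1 done=10, M2 done=46
  J5: M1 done=18, M2 done=59
  J4: M1 done=36, M2 done=66
  J3: M1 done=43, M2 done=69
= Sequence: J1 → J6 → J2 → J5 → J4 → J3, Makespan: 69


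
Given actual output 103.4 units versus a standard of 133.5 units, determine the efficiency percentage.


Efficiency = (actual / standard) × 100
= (103.4 / 133.5) × 100
= 77.5%


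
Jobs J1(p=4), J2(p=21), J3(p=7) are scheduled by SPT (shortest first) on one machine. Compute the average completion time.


SPT order: J1 → J3 → J2
Completion times:
  J1: C=4
  J3: C=11
  J2: C=32
Sum = 47, n = 3
Mean flow = 47/3
= 15.67


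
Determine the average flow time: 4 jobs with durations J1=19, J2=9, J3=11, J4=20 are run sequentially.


Completion times:
  J1: completes at 19
  J2: completes at 28
  J3: completes at 39
  J4: completes at 59
Sum = 145
Average = 145/4
= 36.25


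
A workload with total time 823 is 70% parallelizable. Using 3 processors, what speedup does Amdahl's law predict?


Amdahl's law: T_p = T × ((1-p) + p/N)
= 823 × ((1-0.7) + 0.7/3)
= 823 × (0.30 + 0.2333)
= 823 × 0.5333
= 438.93
Speedup = 823/438.93
= 1.88×


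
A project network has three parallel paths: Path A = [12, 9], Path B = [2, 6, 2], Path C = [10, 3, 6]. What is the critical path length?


Path A: 12 + 9 = 21
Path B: 2 + 6 + 2 = 10
Path C: 10 + 3 + 6 = 19
Critical path = longest = max(21, 10, 19)
= 21 (Path A)


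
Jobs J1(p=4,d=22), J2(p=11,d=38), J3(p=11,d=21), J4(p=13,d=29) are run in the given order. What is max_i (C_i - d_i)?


Lateness per job (L = C - d):
  J1: C=4, d=22, L=-18
  J2: C=15, d=38, L=-23
  J3: C=26, d=21, L=5
  J4: C=39, d=29, L=10
Lmax = max(-18, -23, 5, 10)
= 10


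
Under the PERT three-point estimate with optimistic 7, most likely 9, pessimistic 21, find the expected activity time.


te = (o + 4m + p) / 6
= (7 + 4×9 + 21) / 6
= (7 + 36 + 21) / 6
= 64 / 6
= 10.67


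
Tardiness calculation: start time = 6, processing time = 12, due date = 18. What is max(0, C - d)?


Completion = start + processing = 6 + 12 = 18
Tardiness = max(0, C - d) = max(0, 18 - 18)
= max(0, 0)
= 0


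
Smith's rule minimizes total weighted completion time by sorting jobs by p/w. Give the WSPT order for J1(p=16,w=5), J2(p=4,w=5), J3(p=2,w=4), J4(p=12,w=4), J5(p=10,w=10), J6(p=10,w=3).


WSPT (Smith's rule): sort by p/w ascending
  J3: p/w = 2/4 = 0.500
  J2: p/w = 4/5 = 0.800
  J5: p/w = 10/10 = 1.000
  J4: p/w = 12/4 = 3.000
  J1: p/w = 16/5 = 3.200
  J6: p/w = 10/3 = 3.333
Order: J3 → J2 → J5 → J4 → J1 → J6


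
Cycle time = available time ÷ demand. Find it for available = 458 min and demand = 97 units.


Cycle time = available time / demand
= 458 / 97
= 4.72 min/unit


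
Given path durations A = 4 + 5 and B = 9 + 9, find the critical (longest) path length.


Path A: 4 + 5 = 9
Path B: 9 + 9 = 18
Critical path = longest = max(9, 18)
= 18 (Path B)


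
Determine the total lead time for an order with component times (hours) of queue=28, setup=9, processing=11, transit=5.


Lead time = queue + setup + processing + transit
= 28 + 9 + 11 + 5
= 53 hours


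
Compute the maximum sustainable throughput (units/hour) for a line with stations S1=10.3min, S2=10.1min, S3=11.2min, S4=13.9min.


Bottleneck = longest station time
Station times: [10.3, 10.1, 11.2, 13.9]
Max = 13.9 min
Rate = 60 / 13.9
= 4.32 units/hour (bottleneck: 13.9min)


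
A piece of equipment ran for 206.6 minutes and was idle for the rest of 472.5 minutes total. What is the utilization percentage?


Utilization = busy / total × 100
= 206.6 / 472.5 × 100
= 43.7%


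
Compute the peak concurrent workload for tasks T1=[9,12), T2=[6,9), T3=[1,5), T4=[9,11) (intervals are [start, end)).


Check each time point for overlaps:
  t=9: 2 tasks active (T1, T4)
Max concurrent = 2


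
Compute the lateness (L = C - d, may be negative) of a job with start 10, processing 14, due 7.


Completion = 10 + 14 = 24
Lateness = C - d = 24 - 7
= 17


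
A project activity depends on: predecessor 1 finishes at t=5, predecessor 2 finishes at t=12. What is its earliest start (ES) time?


ES = max of all predecessor completion times
Predecessors: [5, 12]
ES = max(5, 12)
= 12


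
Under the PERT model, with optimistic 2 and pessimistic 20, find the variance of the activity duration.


σ² = ((p - o) / 6)² = (p - o)² / 36
= (20 - 2)² / 36
= 18² / 36
= 324 / 36
= 9.0000


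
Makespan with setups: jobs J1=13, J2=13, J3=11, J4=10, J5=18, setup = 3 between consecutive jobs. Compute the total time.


Makespan = Σ processing + (n-1) × setup
= (13 + 13 + 11 + 10 + 18) + (5-1)×3
= 65 + 12
= 77 time units


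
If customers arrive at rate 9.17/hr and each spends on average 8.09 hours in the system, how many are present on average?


Little's law: L = λ × W
= 9.17 × 8.09
= 74.19


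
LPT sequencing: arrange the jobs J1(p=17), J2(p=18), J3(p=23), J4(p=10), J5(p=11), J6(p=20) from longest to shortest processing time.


LPT: sort by longest processing time first
  J3: p=23
  J6: p=20
  J2: p=18
  J1: p=17
  J5: p=11
  J4: p=10
Order: J3 → J6 → J2 → J1 → J5 → J4


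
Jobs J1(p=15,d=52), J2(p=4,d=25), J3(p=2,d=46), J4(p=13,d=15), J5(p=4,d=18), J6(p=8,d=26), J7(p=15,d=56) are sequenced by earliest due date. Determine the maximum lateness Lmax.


EDD order: J4 → J5 → J2 → J6 → J3 → J1 → J7
Completion and lateness:
  J4: C=13, d=15, L=13-15=-2
  J5: C=17, d=18, L=17-18=-1
  J2: C=21, d=25, L=21-25=-4
  J6: C=29, d=26, L=29-26=3
  J3: C=31, d=46, L=31-46=-15
  J1: C=46, d=52, L=46-52=-6
  J7: C=61, d=56, L=61-56=5
Lmax = max(-2, -1, -4, 3, -15, -6, 5)
= 5


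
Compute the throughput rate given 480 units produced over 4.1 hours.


Throughput = units / time
= 480 / 4.1
= 117.1 units/hour


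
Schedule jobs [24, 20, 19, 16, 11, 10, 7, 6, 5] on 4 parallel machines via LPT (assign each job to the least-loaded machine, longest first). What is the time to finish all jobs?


Jobs (LPT sorted): [24, 20, 19, 16, 11, 10, 7, 6, 5]
Machines: 4
  J=24 → Machine 1 (load: 0+24=24)
  J=20 → Machine 2 (load: 0+20=20)
  J=19 → Machine 3 (load: 0+19=19)
  J=16 → Machine 4 (load: 0+16=16)
  J=11 → Machine 4 (load: 16+11=27)
  J=10 → Machine 3 (load: 19+10=29)
  J=7 → Machine 2 (load: 20+7=27)
  J=6 → Machine 1 (load: 24+6=30)
  J=5 → Machine 2 (load: 27+5=32)
Machine loads: [30, 32, 29, 27]
Makespan = max = 32 time units


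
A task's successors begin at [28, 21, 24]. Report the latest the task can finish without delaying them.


LF = min of all successor start times
Successors start at: [28, 21, 24]
LF = min(28, 21, 24)
= 21


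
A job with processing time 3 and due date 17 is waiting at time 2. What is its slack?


Slack = due - current_time - processing
= 17 - 2 - 3
= 12


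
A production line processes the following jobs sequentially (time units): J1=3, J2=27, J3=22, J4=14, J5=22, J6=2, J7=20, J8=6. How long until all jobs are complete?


Sequential makespan: sum all processing times
= 3 + 27 + 22 + 14 + 22 + 2 + 20 + 6
= 116 time units


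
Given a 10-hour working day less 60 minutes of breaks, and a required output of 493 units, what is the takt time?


Available = 10×60 - 60 = 540 min
Takt time = 540 / 493
= 1.10 min/unit


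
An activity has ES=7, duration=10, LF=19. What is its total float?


EF = ES + duration = 7 + 10 = 17
LS = LF - duration = 19 - 10 = 9
Total Float = LF - EF = 19 - 17
(or LS - ES = 9 - 7)
= 2


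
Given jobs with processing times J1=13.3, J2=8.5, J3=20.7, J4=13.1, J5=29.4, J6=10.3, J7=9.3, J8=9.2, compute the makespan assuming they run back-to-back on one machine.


Sequential makespan: sum all processing times
= 13.3 + 8.5 + 20.7 + 13.1 + 29.4 + 10.3 + 9.3 + 9.2
= 113.8 time units


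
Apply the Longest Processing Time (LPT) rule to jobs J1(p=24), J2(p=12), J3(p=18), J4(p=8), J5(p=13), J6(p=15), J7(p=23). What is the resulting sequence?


LPT: sort by longest processing time first
  J1: p=24
  J7: p=23
  J3: p=18
  J6: p=15
  J5: p=13
  J2: p=12
  J4: p=8
Order: J1 → J7 → J3 → J6 → J5 → J2 → J4


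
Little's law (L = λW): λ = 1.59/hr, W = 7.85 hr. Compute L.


Little's law: L = λ × W
= 1.59 × 7.85
= 12.48


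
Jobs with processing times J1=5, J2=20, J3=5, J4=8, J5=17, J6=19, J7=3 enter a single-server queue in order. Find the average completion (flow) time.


Completion times:
  J1: completes at 5
  J2: completes at 25
  J3: completes at 30
  J4: completes at 38
  J5: completes at 55
  J6: completes at 74
  J7: completes at 77
Sum = 304
Average = 304/7
= 43.43


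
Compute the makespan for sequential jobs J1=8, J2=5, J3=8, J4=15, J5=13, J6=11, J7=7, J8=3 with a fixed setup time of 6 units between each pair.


Makespan = Σ processing + (n-1) × setup
= (8 + 5 + 8 + 15 + 13 + 11 + 7 + 3) + (8-1)×6
= 70 + 42
= 112 time units


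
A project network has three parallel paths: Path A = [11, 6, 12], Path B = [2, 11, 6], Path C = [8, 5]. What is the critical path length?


Path A: 11 + 6 + 12 = 29
Path B: 2 + 11 + 6 = 19
Path C: 8 + 5 = 13
Critical path = longest = max(29, 19, 13)
= 29 (Path A)


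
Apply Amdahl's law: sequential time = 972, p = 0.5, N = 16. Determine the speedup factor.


Amdahl's law: T_p = T × ((1-p) + p/N)
= 972 × ((1-0.5) + 0.5/16)
= 972 × (0.50 + 0.0312)
= 972 × 0.5312
= 516.38
Speedup = 972/516.38
= 1.88×


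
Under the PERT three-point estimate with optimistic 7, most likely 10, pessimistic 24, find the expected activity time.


te = (o + 4m + p) / 6
= (7 + 4×10 + 24) / 6
= (7 + 40 + 24) / 6
= 71 / 6
= 11.83


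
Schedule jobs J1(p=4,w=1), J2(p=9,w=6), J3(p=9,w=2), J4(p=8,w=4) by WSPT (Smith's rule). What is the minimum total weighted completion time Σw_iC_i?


WSPT order (by p/w): J2 → J4 → J1 → J3
  J2: C=9, w·C=6×9=54
  J4: C=17, w·C=4×17=68
  J1: C=21, w·C=1×21=21
  J3: C=30, w·C=2×30=60
Σ w·C = 203
= 203


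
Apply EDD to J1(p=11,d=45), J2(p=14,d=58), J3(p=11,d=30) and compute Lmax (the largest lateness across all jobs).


EDD order: J3 → J1 → J2
Completion and lateness:
  J3: C=11, d=30, L=11-30=-19
  J1: C=22, d=45, L=22-45=-23
  J2: C=36, d=58, L=36-58=-22
Lmax = max(-19, -23, -22)
= -19


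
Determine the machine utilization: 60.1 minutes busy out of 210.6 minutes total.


Utilization = busy / total × 100
= 60.1 / 210.6 × 100
= 28.5%


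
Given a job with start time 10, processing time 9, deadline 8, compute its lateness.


Completion = 10 + 9 = 19
Lateness = C - d = 19 - 8
= 11


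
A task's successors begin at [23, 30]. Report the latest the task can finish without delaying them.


LF = min of all successor start times
Successors start at: [23, 30]
LF = min(23, 30)
= 23


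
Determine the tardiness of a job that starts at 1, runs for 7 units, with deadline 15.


Completion = start + processing = 1 + 7 = 8
Tardiness = max(0, C - d) = max(0, 8 - 15)
= max(0, -7)
= 0


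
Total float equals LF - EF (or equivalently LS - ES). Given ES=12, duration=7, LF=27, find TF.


EF = ES + duration = 12 + 7 = 19
LS = LF - duration = 27 - 7 = 20
Total Float = LF - EF = 27 - 19
(or LS - ES = 20 - 12)
= 8


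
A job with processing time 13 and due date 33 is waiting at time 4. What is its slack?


Slack = due - current_time - processing
= 33 - 4 - 13
= 16


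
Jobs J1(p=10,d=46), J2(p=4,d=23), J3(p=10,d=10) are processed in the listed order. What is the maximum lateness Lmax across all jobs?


Lateness per job (L = C - d):
  J1: C=10, d=46, L=-36
  J2: C=14, d=23, L=-9
  J3: C=24, d=10, L=14
Lmax = max(-36, -9, 14)
= 14


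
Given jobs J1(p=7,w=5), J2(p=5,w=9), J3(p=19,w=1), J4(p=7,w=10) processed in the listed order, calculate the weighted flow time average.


Completion times:
  J1: C=7, w×C=5×7=35
  J2: C=12, w×C=9×12=108
  J3: C=31, w×C=1×31=31
  J4: C=38, w×C=10×38=380
Sum w×C = 554
Sum w = 25
Weighted avg = 554/25
= 22.16


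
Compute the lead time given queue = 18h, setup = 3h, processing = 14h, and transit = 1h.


Lead time = queue + setup + processing + transit
= 18 + 3 + 14 + 1
= 36 hours


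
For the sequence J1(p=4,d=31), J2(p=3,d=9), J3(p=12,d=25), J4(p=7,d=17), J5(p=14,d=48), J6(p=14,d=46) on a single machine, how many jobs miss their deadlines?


Completion vs due date:
  J1: C=4, d=31 → on time
  J2: C=7, d=9 → on time
  J3: C=19, d=25 → on time
  J4: C=26, d=17 → TARDY
  J5: C=40, d=48 → on time
  J6: C=54, d=46 → TARDY
Tardy jobs: J4, J6
Count = 2


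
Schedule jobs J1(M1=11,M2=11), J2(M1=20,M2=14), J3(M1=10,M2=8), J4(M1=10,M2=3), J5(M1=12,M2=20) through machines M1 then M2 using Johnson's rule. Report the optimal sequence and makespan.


Johnson's rule:
Group 1 (M1≤M2, sort by M1): ['J1', 'J5']
Group 2 (M1>M2, sort desc M2): ['J2', 'J3', 'J4']
Sequence: J1 → J5 → J2 → J3 → J4
Makespan calculation:
  J1: M1 done=11, M2 done=22
  J5: M1 done=23, M2 done=43
  J2: M1 done=43, M2 done=57
  J3: M1 done=53, M2 done=65
  J4: M1 done=63, M2 done=68
= Sequence: J1 → J5 → J2 → J3 → J4, Makespan: 68


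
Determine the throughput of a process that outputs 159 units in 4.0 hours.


Throughput = units / time
= 159 / 4.0
= 39.8 units/hour


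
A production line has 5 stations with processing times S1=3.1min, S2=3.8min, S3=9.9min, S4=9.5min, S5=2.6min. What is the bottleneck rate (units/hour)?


Bottleneck = longest station time
Station times: [3.1, 3.8, 9.9, 9.5, 2.6]
Max = 9.9 min
Rate = 60 / 9.9
= 6.06 units/hour (bottleneck: 9.9min)


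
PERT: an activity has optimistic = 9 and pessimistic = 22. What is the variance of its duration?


σ² = ((p - o) / 6)² = (p - o)² / 36
= (22 - 9)² / 36
= 13² / 36
= 169 / 36
= 4.6944


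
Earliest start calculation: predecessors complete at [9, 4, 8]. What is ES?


ES = max of all predecessor completion times
Predecessors: [9, 4, 8]
ES = max(9, 4, 8)
= 9


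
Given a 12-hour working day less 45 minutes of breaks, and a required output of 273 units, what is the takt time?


Available = 12×60 - 45 = 675 min
Takt time = 675 / 273
= 2.47 min/unit


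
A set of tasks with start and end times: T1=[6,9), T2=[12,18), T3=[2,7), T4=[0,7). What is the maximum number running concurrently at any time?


Check each time point for overlaps:
  t=6: 3 tasks active (T1, T3, T4)
Max concurrent = 3


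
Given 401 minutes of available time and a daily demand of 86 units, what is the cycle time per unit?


Cycle time = available time / demand
= 401 / 86
= 4.66 min/unit


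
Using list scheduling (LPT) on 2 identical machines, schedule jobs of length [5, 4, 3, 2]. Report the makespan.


Jobs (LPT sorted): [5, 4, 3, 2]
Machines: 2
  J=5 → Machine 1 (load: 0+5=5)
  J=4 → Machine 2 (load: 0+4=4)
  J=3 → Machine 2 (load: 4+3=7)
  J=2 → Machine 1 (load: 5+2=7)
Machine loads: [7, 7]
Makespan = max = 7 time units


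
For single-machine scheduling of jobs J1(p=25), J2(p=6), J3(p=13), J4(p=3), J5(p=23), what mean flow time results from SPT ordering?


SPT order: J4 → J2 → J3 → J5 → J1
Completion times:
  J4: C=3
  J2: C=9
  J3: C=22
  J5: C=45
  J1: C=70
Sum = 149, n = 5
Mean flow = 149/5
= 29.80


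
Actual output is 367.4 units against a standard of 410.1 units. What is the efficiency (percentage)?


Efficiency = (actual / standard) × 100
= (367.4 / 410.1) × 100
= 89.6%


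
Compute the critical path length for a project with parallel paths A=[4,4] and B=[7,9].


Path A: 4 + 4 = 8
Path B: 7 + 9 = 16
Critical path = longest = max(8, 16)
= 16 (Path B)


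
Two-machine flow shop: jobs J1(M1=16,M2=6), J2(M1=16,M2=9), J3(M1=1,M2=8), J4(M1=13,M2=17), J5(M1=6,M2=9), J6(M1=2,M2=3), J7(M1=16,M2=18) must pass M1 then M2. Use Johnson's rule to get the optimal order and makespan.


Johnson's rule:
Group 1 (M1≤M2, sort by M1): ['J3', 'J6', 'J5', 'J4', 'J7']
Group 2 (M1>M2, sort desc M2): ['J2', 'J1']
Sequence: J3 → J6 → J5 → J4 → J7 → J2 → J1
Makespan calculation:
  J3: M1 done=1, M2 done=9
  J6: M1 done=3, M2 done=12
  J5: M1 done=9, M2 done=21
  J4: M1 done=22, M2 done=39
  J7: M1 done=38, M2 done=57
  J2: M1 done=54, M2 done=66
  J1: M1 done=70, M2 done=76
= Sequence: J3 → J6 → J5 → J4 → J7 → J2 → J1, Makespan: 76


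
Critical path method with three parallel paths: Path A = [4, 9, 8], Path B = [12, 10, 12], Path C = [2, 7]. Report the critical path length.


Path A: 4 + 9 + 8 = 21
Path B: 12 + 10 + 12 = 34
Path C: 2 + 7 = 9
Critical path = longest = max(21, 34, 9)
= 34 (Path B)


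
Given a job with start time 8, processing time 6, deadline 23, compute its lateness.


Completion = 8 + 6 = 14
Lateness = C - d = 14 - 23
= -9


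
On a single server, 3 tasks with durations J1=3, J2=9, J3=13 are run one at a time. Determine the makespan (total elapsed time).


Sequential makespan: sum all processing times
= 3 + 9 + 13
= 25 time units


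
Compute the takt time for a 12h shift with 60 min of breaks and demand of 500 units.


Available = 12×60 - 60 = 660 min
Takt time = 660 / 500
= 1.32 min/unit


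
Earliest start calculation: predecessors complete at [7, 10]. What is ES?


ES = max of all predecessor completion times
Predecessors: [7, 10]
ES = max(7, 10)
= 10


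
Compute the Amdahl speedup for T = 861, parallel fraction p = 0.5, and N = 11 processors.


Amdahl's law: T_p = T × ((1-p) + p/N)
= 861 × ((1-0.5) + 0.5/11)
= 861 × (0.50 + 0.0455)
= 861 × 0.5455
= 469.64
Speedup = 861/469.64
= 1.83×


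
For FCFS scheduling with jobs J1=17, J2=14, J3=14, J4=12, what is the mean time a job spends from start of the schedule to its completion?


Completion times:
  J1: completes at 17
  J2: completes at 31
  J3: completes at 45
  J4: completes at 57
Sum = 150
Average = 150/4
= 37.50


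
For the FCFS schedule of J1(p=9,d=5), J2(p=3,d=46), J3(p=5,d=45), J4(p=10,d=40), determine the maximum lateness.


Lateness per job (L = C - d):
  J1: C=9, d=5, L=4
  J2: C=12, d=46, L=-34
  J3: C=17, d=45, L=-28
  J4: C=27, d=40, L=-13
Lmax = max(4, -34, -28, -13)
= 4


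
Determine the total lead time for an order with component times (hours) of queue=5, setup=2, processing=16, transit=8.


Lead time = queue + setup + processing + transit
= 5 + 2 + 16 + 8
= 31 hours


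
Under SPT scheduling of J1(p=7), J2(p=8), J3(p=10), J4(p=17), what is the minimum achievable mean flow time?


SPT order: J1 → J2 → J3 → J4
Completion times:
  J1: C=7
  J2: C=15
  J3: C=25
  J4: C=42
Sum = 89, n = 4
Mean flow = 89/4
= 22.25


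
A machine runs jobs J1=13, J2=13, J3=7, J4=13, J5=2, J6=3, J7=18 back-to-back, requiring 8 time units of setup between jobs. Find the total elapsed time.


Makespan = Σ processing + (n-1) × setup
= (13 + 13 + 7 + 13 + 2 + 3 + 18) + (7-1)×8
= 69 + 48
= 117 time units


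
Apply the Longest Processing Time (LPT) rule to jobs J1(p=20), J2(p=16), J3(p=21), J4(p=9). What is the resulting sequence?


LPT: sort by longest processing time first
  J3: p=21
  J1: p=20
  J2: p=16
  J4: p=9
Order: J3 → J1 → J2 → J4


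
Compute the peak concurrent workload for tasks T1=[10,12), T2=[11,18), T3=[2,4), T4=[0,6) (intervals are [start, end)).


Check each time point for overlaps:
  t=2: 2 tasks active (T3, T4)
Max concurrent = 2


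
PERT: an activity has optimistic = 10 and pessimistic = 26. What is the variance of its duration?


σ² = ((p - o) / 6)² = (p - o)² / 36
= (26 - 10)² / 36
= 16² / 36
= 256 / 36
= 7.1111


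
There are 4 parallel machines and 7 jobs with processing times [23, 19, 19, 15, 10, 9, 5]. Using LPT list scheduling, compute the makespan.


Jobs (LPT sorted): [23, 19, 19, 15, 10, 9, 5]
Machines: 4
  J=23 → Machine 1 (load: 0+23=23)
  J=19 → Machine 2 (load: 0+19=19)
  J=19 → Machine 3 (load: 0+19=19)
  J=15 → Machine 4 (load: 0+15=15)
  J=10 → Machine 4 (load: 15+10=25)
  J=9 → Machine 2 (load: 19+9=28)
  J=5 → Machine 3 (load: 19+5=24)
Machine loads: [23, 28, 24, 25]
Makespan = max = 28 time units


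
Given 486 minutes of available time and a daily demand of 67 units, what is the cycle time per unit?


Cycle time = available time / demand
= 486 / 67
= 7.25 min/unit


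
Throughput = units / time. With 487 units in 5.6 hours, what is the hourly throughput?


Throughput = units / time
= 487 / 5.6
= 87.0 units/hour


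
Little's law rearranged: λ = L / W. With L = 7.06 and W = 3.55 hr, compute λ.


Little's law: L = λW → λ = L / W
= 7.06 / 3.55
= 1.99 per hour


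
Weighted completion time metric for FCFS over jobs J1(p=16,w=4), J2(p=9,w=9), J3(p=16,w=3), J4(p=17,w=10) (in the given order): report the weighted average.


Completion times:
  J1: C=16, w×C=4×16=64
  J2: C=25, w×C=9×25=225
  J3: C=41, w×C=3×41=123
  J4: C=58, w×C=10×58=580
Sum w×C = 992
Sum w = 26
Weighted avg = 992/26
= 38.15


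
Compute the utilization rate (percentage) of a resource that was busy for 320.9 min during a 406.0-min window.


Utilization = busy / total × 100
= 320.9 / 406.0 × 100
= 79.0%


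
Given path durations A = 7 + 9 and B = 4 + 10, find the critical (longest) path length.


Path A: 7 + 9 = 16
Path B: 4 + 10 = 14
Critical path = longest = max(16, 14)
= 16 (Path A)


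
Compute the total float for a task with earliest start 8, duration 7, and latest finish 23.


EF = ES + duration = 8 + 7 = 15
LS = LF - duration = 23 - 7 = 16
Total Float = LF - EF = 23 - 15
(or LS - ES = 16 - 8)
= 8


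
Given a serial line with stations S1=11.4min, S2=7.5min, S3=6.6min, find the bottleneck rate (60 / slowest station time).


Bottleneck = longest station time
Station times: [11.4, 7.5, 6.6]
Max = 11.4 min
Rate = 60 / 11.4
= 5.26 units/hour (bottleneck: 11.4min)


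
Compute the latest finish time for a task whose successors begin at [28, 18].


LF = min of all successor start times
Successors start at: [28, 18]
LF = min(28, 18)
= 18


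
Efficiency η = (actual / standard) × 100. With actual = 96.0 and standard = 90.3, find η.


Efficiency = (actual / standard) × 100
= (96.0 / 90.3) × 100
= 106.3%


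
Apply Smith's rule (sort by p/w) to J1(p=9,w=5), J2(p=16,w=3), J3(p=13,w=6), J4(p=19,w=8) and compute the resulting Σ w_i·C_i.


WSPT order (by p/w): J1 → J3 → J4 → J2
  J1: C=9, w·C=5×9=45
  J3: C=22, w·C=6×22=132
  J4: C=41, w·C=8×41=328
  J2: C=57, w·C=3×57=171
Σ w·C = 676
= 676


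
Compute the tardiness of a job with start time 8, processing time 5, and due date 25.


Completion = start + processing = 8 + 5 = 13
Tardiness = max(0, C - d) = max(0, 13 - 25)
= max(0, -12)
= 0


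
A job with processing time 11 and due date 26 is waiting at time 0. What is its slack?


Slack = due - current_time - processing
= 26 - 0 - 11
= 15


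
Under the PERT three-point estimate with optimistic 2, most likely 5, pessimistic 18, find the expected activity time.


te = (o + 4m + p) / 6
= (2 + 4×5 + 18) / 6
= (2 + 20 + 18) / 6
= 40 / 6
= 6.67


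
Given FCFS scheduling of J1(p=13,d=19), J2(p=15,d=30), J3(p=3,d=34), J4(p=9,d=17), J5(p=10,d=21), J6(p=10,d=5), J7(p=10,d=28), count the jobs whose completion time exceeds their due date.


Completion vs due date:
  J1: C=13, d=19 → on time
  J2: C=28, d=30 → on time
  J3: C=31, d=34 → on time
  J4: C=40, d=17 → TARDY
  J5: C=50, d=21 → TARDY
  J6: C=60, d=5 → TARDY
  J7: C=70, d=28 → TARDY
Tardy jobs: J4, J5, J6, J7
Count = 4


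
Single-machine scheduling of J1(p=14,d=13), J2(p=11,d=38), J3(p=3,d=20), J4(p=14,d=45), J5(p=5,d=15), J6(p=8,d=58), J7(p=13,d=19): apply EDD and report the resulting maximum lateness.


EDD order: J1 → J5 → J7 → J3 → J2 → J4 → J6
Completion and lateness:
  J1: C=14, d=13, L=14-13=1
  J5: C=19, d=15, L=19-15=4
  J7: C=32, d=19, L=32-19=13
  J3: C=35, d=20, L=35-20=15
  J2: C=46, d=38, L=46-38=8
  J4: C=60, d=45, L=60-45=15
  J6: C=68, d=58, L=68-58=10
Lmax = max(1, 4, 13, 15, 8, 15, 10)
= 15


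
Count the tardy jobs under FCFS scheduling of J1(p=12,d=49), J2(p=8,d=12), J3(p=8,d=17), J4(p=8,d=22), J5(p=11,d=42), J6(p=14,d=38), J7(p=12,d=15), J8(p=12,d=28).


Completion vs due date:
  J1: C=12, d=49 → on time
  J2: C=20, d=12 → TARDY
  J3: C=28, d=17 → TARDY
  J4: C=36, d=22 → TARDY
  J5: C=47, d=42 → TARDY
  J6: C=61, d=38 → TARDY
  J7: C=73, d=15 → TARDY
  J8: C=85, d=28 → TARDY
Tardy jobs: J2, J3, J4, J5, J6, J7, J8
Count = 7


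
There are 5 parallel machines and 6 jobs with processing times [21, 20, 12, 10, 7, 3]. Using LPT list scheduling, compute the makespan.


Jobs (LPT sorted): [21, 20, 12, 10, 7, 3]
Machines: 5
  J=21 → Machine 1 (load: 0+21=21)
  J=20 → Machine 2 (load: 0+20=20)
  J=12 → Machine 3 (load: 0+12=12)
  J=10 → Machine 4 (load: 0+10=10)
  J=7 → Machine 5 (load: 0+7=7)
  J=3 → Machine 5 (load: 7+3=10)
Machine loads: [21, 20, 12, 10, 10]
Makespan = max = 21 time units


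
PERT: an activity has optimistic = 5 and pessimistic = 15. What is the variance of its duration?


σ² = ((p - o) / 6)² = (p - o)² / 36
= (15 - 5)² / 36
= 10² / 36
= 100 / 36
= 2.7778


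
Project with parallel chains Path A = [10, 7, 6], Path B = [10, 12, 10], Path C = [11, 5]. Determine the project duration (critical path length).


Path A: 10 + 7 + 6 = 23
Path B: 10 + 12 + 10 = 32
Path C: 11 + 5 = 16
Critical path = longest = max(23, 32, 16)
= 32 (Path B)


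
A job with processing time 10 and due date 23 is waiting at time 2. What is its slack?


Slack = due - current_time - processing
= 23 - 2 - 10
= 11


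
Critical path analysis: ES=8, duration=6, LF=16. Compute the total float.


EF = ES + duration = 8 + 6 = 14
LS = LF - duration = 16 - 6 = 10
Total Float = LF - EF = 16 - 14
(or LS - ES = 10 - 8)
= 2


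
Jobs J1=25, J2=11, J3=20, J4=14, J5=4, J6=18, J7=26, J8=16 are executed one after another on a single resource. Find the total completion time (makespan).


Sequential makespan: sum all processing times
= 25 + 11 + 20 + 14 + 4 + 18 + 26 + 16
= 134 time units


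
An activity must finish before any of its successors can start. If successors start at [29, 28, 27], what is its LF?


LF = min of all successor start times
Successors start at: [29, 28, 27]
LF = min(29, 28, 27)
= 27


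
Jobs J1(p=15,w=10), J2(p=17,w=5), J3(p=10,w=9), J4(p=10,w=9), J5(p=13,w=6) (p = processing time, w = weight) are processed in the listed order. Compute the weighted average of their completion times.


Completion times:
  J1: C=15, w×C=10×15=150
  J2: C=32, w×C=5×32=160
  J3: C=42, w×C=9×42=378
  J4: C=52, w×C=9×52=468
  J5: C=65, w×C=6×65=390
Sum w×C = 1546
Sum w = 39
Weighted avg = 1546/39
= 39.64


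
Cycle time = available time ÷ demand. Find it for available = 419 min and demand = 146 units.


Cycle time = available time / demand
= 419 / 146
= 2.87 min/unit


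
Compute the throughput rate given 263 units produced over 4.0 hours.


Throughput = units / time
= 263 / 4.0
= 65.8 units/hour


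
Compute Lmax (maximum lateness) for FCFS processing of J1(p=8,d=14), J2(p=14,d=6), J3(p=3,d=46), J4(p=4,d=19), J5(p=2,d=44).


Lateness per job (L = C - d):
  J1: C=8, d=14, L=-6
  J2: C=22, d=6, L=16
  J3: C=25, d=46, L=-21
  J4: C=29, d=19, L=10
  J5: C=31, d=44, L=-13
Lmax = max(-6, 16, -21, 10, -13)
= 16


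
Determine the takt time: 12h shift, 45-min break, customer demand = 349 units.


Available = 12×60 - 45 = 675 min
Takt time = 675 / 349
= 1.93 min/unit
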